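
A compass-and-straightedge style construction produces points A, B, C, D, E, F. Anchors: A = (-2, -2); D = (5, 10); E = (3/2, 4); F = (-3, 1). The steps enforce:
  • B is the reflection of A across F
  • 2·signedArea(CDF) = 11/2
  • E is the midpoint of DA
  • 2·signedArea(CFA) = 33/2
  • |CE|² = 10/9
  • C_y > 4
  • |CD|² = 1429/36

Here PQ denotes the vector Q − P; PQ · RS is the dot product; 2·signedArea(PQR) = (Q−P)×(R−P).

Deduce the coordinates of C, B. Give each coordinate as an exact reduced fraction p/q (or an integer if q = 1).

1. C_x = 7/6  [2·signedArea(CFA) = 33/2 ∩ 2·signedArea(CDF) = 11/2]
2. C_y = 5  [2·signedArea(CFA) = 33/2 ∩ 2·signedArea(CDF) = 11/2]
   → C = (7/6, 5)
3. B_x = -4  [B is the reflection of A across F]
4. B_y = 4  [B is the reflection of A across F]
   → B = (-4, 4)

B = (-4, 4)
C = (7/6, 5)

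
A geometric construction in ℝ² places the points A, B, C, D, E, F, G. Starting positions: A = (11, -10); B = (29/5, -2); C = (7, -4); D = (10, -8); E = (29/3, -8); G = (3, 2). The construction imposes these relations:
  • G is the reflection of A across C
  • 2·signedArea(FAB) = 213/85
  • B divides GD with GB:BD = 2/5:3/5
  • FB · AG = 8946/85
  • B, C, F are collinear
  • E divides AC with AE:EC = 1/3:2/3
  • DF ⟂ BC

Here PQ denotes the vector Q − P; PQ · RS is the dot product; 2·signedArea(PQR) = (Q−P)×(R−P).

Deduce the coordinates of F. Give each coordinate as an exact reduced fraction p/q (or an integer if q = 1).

1. F_x = 325/34  [B, C, F are collinear ∩ DF ⟂ BC]
2. F_y = -281/34  [B, C, F are collinear ∩ DF ⟂ BC]
   → F = (325/34, -281/34)

F = (325/34, -281/34)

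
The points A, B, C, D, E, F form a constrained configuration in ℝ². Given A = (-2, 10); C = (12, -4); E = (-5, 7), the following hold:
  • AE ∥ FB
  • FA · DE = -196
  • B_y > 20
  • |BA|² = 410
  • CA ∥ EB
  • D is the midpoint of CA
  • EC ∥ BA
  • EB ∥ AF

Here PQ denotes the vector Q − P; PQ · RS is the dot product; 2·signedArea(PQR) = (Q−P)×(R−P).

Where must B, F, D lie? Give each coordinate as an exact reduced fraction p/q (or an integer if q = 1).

1. B_x = -19  [EC ∥ BA ∩ CA ∥ EB]
2. B_y = 21  [EC ∥ BA ∩ CA ∥ EB]
   → B = (-19, 21)
3. F_x = -16  [AE ∥ FB ∩ EB ∥ AF]
4. F_y = 24  [AE ∥ FB ∩ EB ∥ AF]
   → F = (-16, 24)
5. D_x = 5  [D is the midpoint of CA]
6. D_y = 3  [D is the midpoint of CA]
   → D = (5, 3)

B = (-19, 21)
D = (5, 3)
F = (-16, 24)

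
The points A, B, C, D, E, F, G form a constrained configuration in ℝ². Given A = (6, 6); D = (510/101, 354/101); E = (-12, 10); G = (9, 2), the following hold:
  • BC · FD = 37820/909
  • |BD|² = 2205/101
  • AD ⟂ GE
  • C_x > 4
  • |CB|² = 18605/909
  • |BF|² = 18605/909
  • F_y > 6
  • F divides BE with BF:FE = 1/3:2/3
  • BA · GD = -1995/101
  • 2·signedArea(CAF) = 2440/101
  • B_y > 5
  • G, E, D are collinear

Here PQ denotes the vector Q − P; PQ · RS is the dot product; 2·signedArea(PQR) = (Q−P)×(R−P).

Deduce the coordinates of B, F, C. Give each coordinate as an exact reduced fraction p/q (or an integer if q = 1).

1. B_x = 69/101  [line 399/101·x + -152/101·y + 513/101 = 0 ∩ |BD|² = 2205/101]
2. B_y = 522/101  [line 399/101·x + -152/101·y + 513/101 = 0 ∩ |BD|² = 2205/101]
   → B = (69/101, 522/101)
3. F_x = -358/101  [F divides BE with BF:FE = 1/3:2/3]
4. F_y = 2054/303  [F divides BE with BF:FE = 1/3:2/3]
   → F = (-358/101, 2054/303)
5. C_x = 496/101  [2·signedArea(CAF) = 2440/101 ∩ BC · FD = 37820/909]
6. C_y = 1078/303  [2·signedArea(CAF) = 2440/101 ∩ BC · FD = 37820/909]
   → C = (496/101, 1078/303)

B = (69/101, 522/101)
C = (496/101, 1078/303)
F = (-358/101, 2054/303)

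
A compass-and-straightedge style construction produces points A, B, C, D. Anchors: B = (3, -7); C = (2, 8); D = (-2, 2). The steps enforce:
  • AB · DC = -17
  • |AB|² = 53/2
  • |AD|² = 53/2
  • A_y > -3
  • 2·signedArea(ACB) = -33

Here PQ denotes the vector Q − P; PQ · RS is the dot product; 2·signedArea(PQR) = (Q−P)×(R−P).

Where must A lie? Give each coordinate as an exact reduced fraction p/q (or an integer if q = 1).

1. A_x = 1/2  [AB · DC = -17 ∩ 2·signedArea(ACB) = -33]
2. A_y = -5/2  [AB · DC = -17 ∩ 2·signedArea(ACB) = -33]
   → A = (1/2, -5/2)

A = (1/2, -5/2)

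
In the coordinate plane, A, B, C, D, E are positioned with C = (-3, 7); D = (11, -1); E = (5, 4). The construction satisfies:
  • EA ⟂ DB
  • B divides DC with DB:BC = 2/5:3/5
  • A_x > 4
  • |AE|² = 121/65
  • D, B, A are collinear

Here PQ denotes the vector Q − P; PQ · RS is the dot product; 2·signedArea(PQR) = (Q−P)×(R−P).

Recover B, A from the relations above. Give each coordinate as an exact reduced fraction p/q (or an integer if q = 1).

A = (281/65, 183/65)
B = (27/5, 11/5)

1. B_x = 27/5  [B divides DC with DB:BC = 2/5:3/5]
2. B_y = 11/5  [B divides DC with DB:BC = 2/5:3/5]
   → B = (27/5, 11/5)
3. A_x = 281/65  [D, B, A are collinear ∩ EA ⟂ DB]
4. A_y = 183/65  [D, B, A are collinear ∩ EA ⟂ DB]
   → A = (281/65, 183/65)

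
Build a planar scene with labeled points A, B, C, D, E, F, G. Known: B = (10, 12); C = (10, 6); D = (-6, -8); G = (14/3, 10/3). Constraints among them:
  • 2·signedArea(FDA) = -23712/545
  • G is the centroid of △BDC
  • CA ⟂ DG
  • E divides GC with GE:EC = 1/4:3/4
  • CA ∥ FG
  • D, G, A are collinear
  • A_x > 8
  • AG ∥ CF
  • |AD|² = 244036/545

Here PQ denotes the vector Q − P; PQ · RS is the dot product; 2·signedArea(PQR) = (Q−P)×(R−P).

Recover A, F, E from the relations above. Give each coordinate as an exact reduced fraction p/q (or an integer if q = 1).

A = (4634/545, 4038/545)
E = (6, 4)
F = (10078/1635, 3146/1635)

1. A_x = 4634/545  [D, G, A are collinear ∩ CA ⟂ DG]
2. A_y = 4038/545  [D, G, A are collinear ∩ CA ⟂ DG]
   → A = (4634/545, 4038/545)
3. F_x = 10078/1635  [CA ∥ FG ∩ AG ∥ CF]
4. F_y = 3146/1635  [CA ∥ FG ∩ AG ∥ CF]
   → F = (10078/1635, 3146/1635)
5. E_x = 6  [E divides GC with GE:EC = 1/4:3/4]
6. E_y = 4  [E divides GC with GE:EC = 1/4:3/4]
   → E = (6, 4)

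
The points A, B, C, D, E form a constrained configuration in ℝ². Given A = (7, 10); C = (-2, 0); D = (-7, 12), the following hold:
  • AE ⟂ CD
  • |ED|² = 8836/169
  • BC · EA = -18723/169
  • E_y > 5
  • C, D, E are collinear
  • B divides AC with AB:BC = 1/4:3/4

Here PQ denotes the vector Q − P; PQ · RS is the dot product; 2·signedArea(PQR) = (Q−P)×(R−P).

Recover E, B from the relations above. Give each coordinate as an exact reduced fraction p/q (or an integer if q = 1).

1. E_x = -713/169  [C, D, E are collinear ∩ AE ⟂ CD]
2. E_y = 900/169  [C, D, E are collinear ∩ AE ⟂ CD]
   → E = (-713/169, 900/169)
3. B_x = 19/4  [B divides AC with AB:BC = 1/4:3/4]
4. B_y = 15/2  [B divides AC with AB:BC = 1/4:3/4]
   → B = (19/4, 15/2)

B = (19/4, 15/2)
E = (-713/169, 900/169)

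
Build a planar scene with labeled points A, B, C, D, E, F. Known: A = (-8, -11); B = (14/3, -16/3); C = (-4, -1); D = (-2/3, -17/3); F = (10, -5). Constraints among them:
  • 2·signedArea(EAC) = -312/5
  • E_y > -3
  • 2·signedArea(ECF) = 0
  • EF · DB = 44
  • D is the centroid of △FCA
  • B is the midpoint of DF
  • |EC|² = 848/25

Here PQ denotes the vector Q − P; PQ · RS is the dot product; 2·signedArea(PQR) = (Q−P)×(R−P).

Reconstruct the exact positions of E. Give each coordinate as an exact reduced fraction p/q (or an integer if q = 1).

1. E_x = 8/5  [2·signedArea(ECF) = 0 ∩ 2·signedArea(EAC) = -312/5]
2. E_y = -13/5  [2·signedArea(ECF) = 0 ∩ 2·signedArea(EAC) = -312/5]
   → E = (8/5, -13/5)

E = (8/5, -13/5)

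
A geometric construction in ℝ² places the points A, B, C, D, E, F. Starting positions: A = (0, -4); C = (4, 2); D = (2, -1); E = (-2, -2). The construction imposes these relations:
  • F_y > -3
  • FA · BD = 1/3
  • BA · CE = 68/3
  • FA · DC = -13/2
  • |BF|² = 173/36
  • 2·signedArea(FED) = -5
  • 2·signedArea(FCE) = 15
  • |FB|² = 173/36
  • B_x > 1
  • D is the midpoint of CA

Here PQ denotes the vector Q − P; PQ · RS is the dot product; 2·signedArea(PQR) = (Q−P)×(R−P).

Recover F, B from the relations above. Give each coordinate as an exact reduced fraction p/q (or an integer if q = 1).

1. F_x = 1  [FA · DC = -13/2 ∩ 2·signedArea(FCE) = 15]
2. F_y = -5/2  [FA · DC = -13/2 ∩ 2·signedArea(FCE) = 15]
   → F = (1, -5/2)
3. B_x = 4/3  [BA · CE = 68/3 ∩ FA · BD = 1/3]
4. B_y = -1/3  [BA · CE = 68/3 ∩ FA · BD = 1/3]
   → B = (4/3, -1/3)

B = (4/3, -1/3)
F = (1, -5/2)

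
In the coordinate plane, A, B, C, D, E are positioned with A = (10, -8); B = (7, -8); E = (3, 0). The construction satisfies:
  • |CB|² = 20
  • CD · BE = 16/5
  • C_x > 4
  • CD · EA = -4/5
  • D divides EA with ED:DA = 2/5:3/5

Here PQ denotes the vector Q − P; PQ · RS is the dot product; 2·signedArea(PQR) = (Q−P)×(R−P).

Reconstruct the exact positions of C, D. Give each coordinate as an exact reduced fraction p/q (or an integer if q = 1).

C = (5, -4)
D = (29/5, -16/5)

1. D_x = 29/5  [D divides EA with ED:DA = 2/5:3/5]
2. D_y = -16/5  [D divides EA with ED:DA = 2/5:3/5]
   → D = (29/5, -16/5)
3. C_x = 5  [CD · BE = 16/5 ∩ CD · EA = -4/5]
4. C_y = -4  [CD · BE = 16/5 ∩ CD · EA = -4/5]
   → C = (5, -4)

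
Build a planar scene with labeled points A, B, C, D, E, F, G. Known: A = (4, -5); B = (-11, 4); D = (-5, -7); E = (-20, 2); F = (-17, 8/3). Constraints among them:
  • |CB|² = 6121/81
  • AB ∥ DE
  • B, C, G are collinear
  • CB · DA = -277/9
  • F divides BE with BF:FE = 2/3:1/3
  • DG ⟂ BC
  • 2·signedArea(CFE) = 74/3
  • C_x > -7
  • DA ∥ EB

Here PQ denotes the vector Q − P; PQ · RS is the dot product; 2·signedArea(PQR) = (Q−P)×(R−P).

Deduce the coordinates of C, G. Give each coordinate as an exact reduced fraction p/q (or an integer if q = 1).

1. C_x = -6  [2·signedArea(CFE) = 74/3 ∩ CB · DA = -277/9]
2. C_y = -28/9  [2·signedArea(CFE) = 74/3 ∩ CB · DA = -277/9]
   → C = (-6, -28/9)
3. G_x = -23501/6121  [B, C, G are collinear ∩ DG ⟂ BC]
4. G_y = -37852/6121  [B, C, G are collinear ∩ DG ⟂ BC]
   → G = (-23501/6121, -37852/6121)

C = (-6, -28/9)
G = (-23501/6121, -37852/6121)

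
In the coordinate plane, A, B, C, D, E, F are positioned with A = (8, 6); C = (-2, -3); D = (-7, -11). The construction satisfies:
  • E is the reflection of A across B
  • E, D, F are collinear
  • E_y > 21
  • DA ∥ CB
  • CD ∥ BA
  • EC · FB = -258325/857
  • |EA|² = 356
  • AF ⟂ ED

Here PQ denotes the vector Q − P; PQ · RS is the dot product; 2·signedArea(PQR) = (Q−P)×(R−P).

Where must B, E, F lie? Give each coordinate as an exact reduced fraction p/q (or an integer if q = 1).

1. B_x = 13  [CD ∥ BA ∩ DA ∥ CB]
2. B_y = 14  [CD ∥ BA ∩ DA ∥ CB]
   → B = (13, 14)
3. E_x = 18  [E is the reflection of A across B]
4. E_y = 22  [E is the reflection of A across B]
   → E = (18, 22)
5. F_x = 5701/857  [E, D, F are collinear ∩ AF ⟂ ED]
6. F_y = 6017/857  [E, D, F are collinear ∩ AF ⟂ ED]
   → F = (5701/857, 6017/857)

B = (13, 14)
E = (18, 22)
F = (5701/857, 6017/857)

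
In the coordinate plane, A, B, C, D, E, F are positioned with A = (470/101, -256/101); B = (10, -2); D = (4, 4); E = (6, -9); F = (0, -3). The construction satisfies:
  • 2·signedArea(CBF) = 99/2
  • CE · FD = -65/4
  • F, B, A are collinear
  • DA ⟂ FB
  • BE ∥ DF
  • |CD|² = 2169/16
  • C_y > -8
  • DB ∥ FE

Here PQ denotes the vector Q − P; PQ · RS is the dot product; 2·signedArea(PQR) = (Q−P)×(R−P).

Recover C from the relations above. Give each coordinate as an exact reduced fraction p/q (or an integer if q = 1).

1. C_x = 7  [2·signedArea(CBF) = 99/2 ∩ CE · FD = -65/4]
2. C_y = -29/4  [2·signedArea(CBF) = 99/2 ∩ CE · FD = -65/4]
   → C = (7, -29/4)

C = (7, -29/4)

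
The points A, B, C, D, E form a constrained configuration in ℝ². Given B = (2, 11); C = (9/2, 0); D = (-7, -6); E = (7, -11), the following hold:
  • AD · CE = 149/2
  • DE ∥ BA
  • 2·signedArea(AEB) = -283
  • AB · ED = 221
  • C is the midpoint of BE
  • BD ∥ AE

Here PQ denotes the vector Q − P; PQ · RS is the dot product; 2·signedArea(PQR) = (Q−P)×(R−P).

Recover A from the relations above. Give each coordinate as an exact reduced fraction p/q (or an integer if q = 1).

1. A_x = 16  [BD ∥ AE ∩ DE ∥ BA]
2. A_y = 6  [BD ∥ AE ∩ DE ∥ BA]
   → A = (16, 6)

A = (16, 6)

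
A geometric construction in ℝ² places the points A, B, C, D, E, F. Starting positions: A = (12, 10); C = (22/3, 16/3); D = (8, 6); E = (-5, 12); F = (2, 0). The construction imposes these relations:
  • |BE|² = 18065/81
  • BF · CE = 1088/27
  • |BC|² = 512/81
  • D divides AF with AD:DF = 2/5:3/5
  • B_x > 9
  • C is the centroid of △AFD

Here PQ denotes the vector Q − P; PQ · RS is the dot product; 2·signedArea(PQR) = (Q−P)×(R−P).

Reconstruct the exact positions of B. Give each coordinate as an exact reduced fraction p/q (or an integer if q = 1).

B = (82/9, 64/9)

1. B_x = 82/9  [line 37/3·x + -20/3·y + -1754/27 = 0 ∩ |BC|² = 512/81]
2. B_y = 64/9  [line 37/3·x + -20/3·y + -1754/27 = 0 ∩ |BC|² = 512/81]
   → B = (82/9, 64/9)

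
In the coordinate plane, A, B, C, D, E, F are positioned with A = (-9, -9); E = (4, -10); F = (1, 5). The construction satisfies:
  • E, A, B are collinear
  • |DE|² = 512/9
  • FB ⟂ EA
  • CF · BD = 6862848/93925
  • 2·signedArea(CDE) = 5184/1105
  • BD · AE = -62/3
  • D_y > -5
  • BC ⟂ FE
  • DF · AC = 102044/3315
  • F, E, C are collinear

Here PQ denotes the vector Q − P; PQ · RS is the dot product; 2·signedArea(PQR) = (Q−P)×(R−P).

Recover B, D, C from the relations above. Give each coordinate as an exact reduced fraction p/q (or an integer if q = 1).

B = (-11/85, -823/85)
C = (4177/1105, -1967/221)
D = (-4/3, -14/3)

1. B_x = -11/85  [E, A, B are collinear ∩ FB ⟂ EA]
2. B_y = -823/85  [E, A, B are collinear ∩ FB ⟂ EA]
   → B = (-11/85, -823/85)
3. D_x = -4/3  [line 13·x + -1·y + 38/3 = 0 ∩ |DE|² = 512/9]
4. D_y = -14/3  [line 13·x + -1·y + 38/3 = 0 ∩ |DE|² = 512/9]
   → D = (-4/3, -14/3)
5. C_x = 4177/1105  [DF · AC = 102044/3315 ∩ F, E, C are collinear]
6. C_y = -1967/221  [DF · AC = 102044/3315 ∩ F, E, C are collinear]
   → C = (4177/1105, -1967/221)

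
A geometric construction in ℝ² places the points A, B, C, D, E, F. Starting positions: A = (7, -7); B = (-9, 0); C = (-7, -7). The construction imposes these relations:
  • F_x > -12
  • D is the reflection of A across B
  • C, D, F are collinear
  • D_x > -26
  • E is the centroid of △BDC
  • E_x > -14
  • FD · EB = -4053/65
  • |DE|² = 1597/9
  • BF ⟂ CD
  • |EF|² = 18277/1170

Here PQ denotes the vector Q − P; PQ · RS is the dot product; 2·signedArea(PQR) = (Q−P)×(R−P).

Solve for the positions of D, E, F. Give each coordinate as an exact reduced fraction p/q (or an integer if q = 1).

1. D_x = -25  [D is the reflection of A across B]
2. D_y = 7  [D is the reflection of A across B]
   → D = (-25, 7)
3. E_x = -41/3  [E is the centroid of △BDC]
4. E_y = 0  [E is the centroid of △BDC]
   → E = (-41/3, 0)
5. F_x = -1513/130  [C, D, F are collinear ∩ BF ⟂ CD]
6. F_y = -441/130  [C, D, F are collinear ∩ BF ⟂ CD]
   → F = (-1513/130, -441/130)

D = (-25, 7)
E = (-41/3, 0)
F = (-1513/130, -441/130)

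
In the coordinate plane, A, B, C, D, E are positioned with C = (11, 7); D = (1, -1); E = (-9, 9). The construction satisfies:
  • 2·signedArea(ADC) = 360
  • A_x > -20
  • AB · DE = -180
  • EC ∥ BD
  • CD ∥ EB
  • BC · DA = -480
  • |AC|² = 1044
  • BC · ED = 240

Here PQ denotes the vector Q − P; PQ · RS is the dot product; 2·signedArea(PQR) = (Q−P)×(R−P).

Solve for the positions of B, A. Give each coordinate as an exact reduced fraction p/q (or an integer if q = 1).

A = (-19, 19)
B = (-19, 1)

1. B_x = -19  [EC ∥ BD ∩ CD ∥ EB]
2. B_y = 1  [EC ∥ BD ∩ CD ∥ EB]
   → B = (-19, 1)
3. A_x = -19  [2·signedArea(ADC) = 360 ∩ BC · DA = -480]
4. A_y = 19  [2·signedArea(ADC) = 360 ∩ BC · DA = -480]
   → A = (-19, 19)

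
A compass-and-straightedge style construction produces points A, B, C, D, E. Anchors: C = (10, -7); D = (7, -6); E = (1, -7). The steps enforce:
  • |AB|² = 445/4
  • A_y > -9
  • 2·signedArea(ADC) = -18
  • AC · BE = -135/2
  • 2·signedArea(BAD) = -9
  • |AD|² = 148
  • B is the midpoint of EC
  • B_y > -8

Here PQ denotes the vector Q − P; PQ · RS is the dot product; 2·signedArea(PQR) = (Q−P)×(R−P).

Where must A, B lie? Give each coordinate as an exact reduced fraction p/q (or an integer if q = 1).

1. A_x = -5  [line 1·x + 3·y + 29 = 0 ∩ |AD|² = 148]
2. A_y = -8  [line 1·x + 3·y + 29 = 0 ∩ |AD|² = 148]
   → A = (-5, -8)
3. B_x = 11/2  [B is the midpoint of EC]
4. B_y = -7  [B is the midpoint of EC]
   → B = (11/2, -7)

A = (-5, -8)
B = (11/2, -7)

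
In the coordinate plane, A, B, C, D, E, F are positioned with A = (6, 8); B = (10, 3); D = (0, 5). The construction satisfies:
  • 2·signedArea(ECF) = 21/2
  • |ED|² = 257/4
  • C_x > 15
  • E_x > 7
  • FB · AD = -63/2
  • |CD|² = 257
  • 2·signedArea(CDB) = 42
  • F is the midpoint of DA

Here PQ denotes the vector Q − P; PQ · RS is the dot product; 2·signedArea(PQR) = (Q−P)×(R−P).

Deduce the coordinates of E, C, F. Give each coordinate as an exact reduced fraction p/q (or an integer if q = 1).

C = (16, 6)
E = (8, 11/2)
F = (3, 13/2)

1. C_x = 16  [line 2·x + 10·y + -92 = 0 ∩ |CD|² = 257]
2. C_y = 6  [line 2·x + 10·y + -92 = 0 ∩ |CD|² = 257]
   → C = (16, 6)
3. F_x = 3  [F is the midpoint of DA]
4. F_y = 13/2  [F is the midpoint of DA]
   → F = (3, 13/2)
5. E_x = 8  [line -1/2·x + -13·y + 151/2 = 0 ∩ |ED|² = 257/4]
6. E_y = 11/2  [line -1/2·x + -13·y + 151/2 = 0 ∩ |ED|² = 257/4]
   → E = (8, 11/2)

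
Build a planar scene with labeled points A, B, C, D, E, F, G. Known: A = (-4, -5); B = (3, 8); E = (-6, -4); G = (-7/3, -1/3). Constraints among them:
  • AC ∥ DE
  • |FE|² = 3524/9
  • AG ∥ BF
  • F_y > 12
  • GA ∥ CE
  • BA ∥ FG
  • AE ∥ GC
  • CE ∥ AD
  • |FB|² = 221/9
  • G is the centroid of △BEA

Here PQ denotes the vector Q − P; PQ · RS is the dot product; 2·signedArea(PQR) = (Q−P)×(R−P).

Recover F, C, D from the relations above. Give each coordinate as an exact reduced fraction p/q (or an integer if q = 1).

C = (-13/3, 2/3)
D = (-17/3, -29/3)
F = (14/3, 38/3)

1. F_x = 14/3  [BA ∥ FG ∩ AG ∥ BF]
2. F_y = 38/3  [BA ∥ FG ∩ AG ∥ BF]
   → F = (14/3, 38/3)
3. C_x = -13/3  [GA ∥ CE ∩ AE ∥ GC]
4. C_y = 2/3  [GA ∥ CE ∩ AE ∥ GC]
   → C = (-13/3, 2/3)
5. D_x = -17/3  [AC ∥ DE ∩ CE ∥ AD]
6. D_y = -29/3  [AC ∥ DE ∩ CE ∥ AD]
   → D = (-17/3, -29/3)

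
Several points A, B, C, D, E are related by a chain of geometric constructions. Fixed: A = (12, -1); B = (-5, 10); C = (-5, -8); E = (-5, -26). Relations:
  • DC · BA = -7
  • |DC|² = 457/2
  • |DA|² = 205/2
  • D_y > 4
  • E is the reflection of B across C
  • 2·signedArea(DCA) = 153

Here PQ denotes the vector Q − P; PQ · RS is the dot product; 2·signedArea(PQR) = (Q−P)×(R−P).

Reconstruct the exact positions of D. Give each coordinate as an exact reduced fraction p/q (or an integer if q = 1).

1. D_x = 7/2  [DC · BA = -7 ∩ 2·signedArea(DCA) = 153]
2. D_y = 9/2  [DC · BA = -7 ∩ 2·signedArea(DCA) = 153]
   → D = (7/2, 9/2)

D = (7/2, 9/2)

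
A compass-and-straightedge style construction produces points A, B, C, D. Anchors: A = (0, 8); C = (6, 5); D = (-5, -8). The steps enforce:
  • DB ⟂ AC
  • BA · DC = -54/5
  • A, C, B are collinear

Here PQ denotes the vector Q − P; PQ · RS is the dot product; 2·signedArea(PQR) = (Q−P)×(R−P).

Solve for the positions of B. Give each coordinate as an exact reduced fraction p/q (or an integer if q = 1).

1. B_x = 12/5  [A, C, B are collinear ∩ DB ⟂ AC]
2. B_y = 34/5  [A, C, B are collinear ∩ DB ⟂ AC]
   → B = (12/5, 34/5)

B = (12/5, 34/5)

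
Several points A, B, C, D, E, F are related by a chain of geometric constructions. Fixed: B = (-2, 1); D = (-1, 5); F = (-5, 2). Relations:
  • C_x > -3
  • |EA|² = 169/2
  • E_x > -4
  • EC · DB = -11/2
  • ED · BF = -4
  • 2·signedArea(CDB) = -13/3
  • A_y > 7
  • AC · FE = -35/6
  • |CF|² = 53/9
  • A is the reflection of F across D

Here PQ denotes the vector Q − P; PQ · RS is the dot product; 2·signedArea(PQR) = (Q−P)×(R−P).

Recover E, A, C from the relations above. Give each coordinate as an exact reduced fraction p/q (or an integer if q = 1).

1. A_x = 3  [A is the reflection of F across D]
2. A_y = 8  [A is the reflection of F across D]
   → A = (3, 8)
3. C_x = -8/3  [line 4·x + -1·y + 40/3 = 0 ∩ |CF|² = 53/9]
4. C_y = 8/3  [line 4·x + -1·y + 40/3 = 0 ∩ |CF|² = 53/9]
   → C = (-8/3, 8/3)
5. E_x = -7/2  [EC · DB = -11/2 ∩ ED · BF = -4]
6. E_y = 3/2  [EC · DB = -11/2 ∩ ED · BF = -4]
   → E = (-7/2, 3/2)

A = (3, 8)
C = (-8/3, 8/3)
E = (-7/2, 3/2)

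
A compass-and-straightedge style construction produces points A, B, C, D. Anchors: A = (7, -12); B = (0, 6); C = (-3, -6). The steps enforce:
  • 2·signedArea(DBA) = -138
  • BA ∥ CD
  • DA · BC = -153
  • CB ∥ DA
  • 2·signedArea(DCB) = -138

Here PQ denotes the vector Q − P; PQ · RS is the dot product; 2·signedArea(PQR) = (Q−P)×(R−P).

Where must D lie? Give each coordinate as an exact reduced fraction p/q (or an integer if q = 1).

1. D_x = 4  [CB ∥ DA ∩ BA ∥ CD]
2. D_y = -24  [CB ∥ DA ∩ BA ∥ CD]
   → D = (4, -24)

D = (4, -24)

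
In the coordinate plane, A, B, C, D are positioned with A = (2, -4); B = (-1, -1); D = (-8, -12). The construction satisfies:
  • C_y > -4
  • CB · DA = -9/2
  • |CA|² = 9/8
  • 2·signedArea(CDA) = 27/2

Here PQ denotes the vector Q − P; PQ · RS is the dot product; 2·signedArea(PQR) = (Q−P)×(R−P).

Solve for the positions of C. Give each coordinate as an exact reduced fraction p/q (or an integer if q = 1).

1. C_x = 5/4  [CB · DA = -9/2 ∩ 2·signedArea(CDA) = 27/2]
2. C_y = -13/4  [CB · DA = -9/2 ∩ 2·signedArea(CDA) = 27/2]
   → C = (5/4, -13/4)

C = (5/4, -13/4)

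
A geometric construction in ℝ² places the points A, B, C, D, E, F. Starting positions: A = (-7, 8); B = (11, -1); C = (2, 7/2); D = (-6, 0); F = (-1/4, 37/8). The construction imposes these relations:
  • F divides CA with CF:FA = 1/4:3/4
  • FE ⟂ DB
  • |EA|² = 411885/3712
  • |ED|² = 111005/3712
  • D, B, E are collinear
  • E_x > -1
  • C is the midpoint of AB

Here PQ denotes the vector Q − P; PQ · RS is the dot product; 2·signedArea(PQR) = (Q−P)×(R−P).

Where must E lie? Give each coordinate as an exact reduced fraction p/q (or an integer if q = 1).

E = (-251/464, -149/464)

1. E_x = -251/464  [D, B, E are collinear ∩ FE ⟂ DB]
2. E_y = -149/464  [D, B, E are collinear ∩ FE ⟂ DB]
   → E = (-251/464, -149/464)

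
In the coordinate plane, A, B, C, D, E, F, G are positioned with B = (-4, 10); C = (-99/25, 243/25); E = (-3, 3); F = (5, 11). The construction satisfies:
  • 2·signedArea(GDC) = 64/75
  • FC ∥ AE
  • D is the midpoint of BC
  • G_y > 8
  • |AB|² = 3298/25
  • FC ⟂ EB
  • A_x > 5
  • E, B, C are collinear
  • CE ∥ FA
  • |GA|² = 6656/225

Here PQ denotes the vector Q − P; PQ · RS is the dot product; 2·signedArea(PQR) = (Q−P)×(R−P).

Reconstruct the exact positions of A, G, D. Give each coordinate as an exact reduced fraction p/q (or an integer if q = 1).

1. A_x = 149/25  [FC ∥ AE ∩ CE ∥ FA]
2. A_y = 107/25  [FC ∥ AE ∩ CE ∥ FA]
   → A = (149/25, 107/25)
3. D_x = -199/50  [D is the midpoint of BC]
4. D_y = 493/50  [D is the midpoint of BC]
   → D = (-199/50, 493/50)
5. G_x = 7/3  [line 7/50·x + 1/50·y + -37/75 = 0 ∩ |GA|² = 6656/225]
6. G_y = 25/3  [line 7/50·x + 1/50·y + -37/75 = 0 ∩ |GA|² = 6656/225]
   → G = (7/3, 25/3)

A = (149/25, 107/25)
D = (-199/50, 493/50)
G = (7/3, 25/3)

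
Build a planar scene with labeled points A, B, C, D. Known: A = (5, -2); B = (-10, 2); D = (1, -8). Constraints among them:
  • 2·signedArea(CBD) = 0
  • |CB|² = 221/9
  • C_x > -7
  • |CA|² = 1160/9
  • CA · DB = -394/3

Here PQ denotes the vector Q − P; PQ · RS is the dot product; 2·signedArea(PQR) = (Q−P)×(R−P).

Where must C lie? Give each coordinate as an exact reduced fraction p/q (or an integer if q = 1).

C = (-19/3, -4/3)

1. C_x = -19/3  [2·signedArea(CBD) = 0 ∩ CA · DB = -394/3]
2. C_y = -4/3  [2·signedArea(CBD) = 0 ∩ CA · DB = -394/3]
   → C = (-19/3, -4/3)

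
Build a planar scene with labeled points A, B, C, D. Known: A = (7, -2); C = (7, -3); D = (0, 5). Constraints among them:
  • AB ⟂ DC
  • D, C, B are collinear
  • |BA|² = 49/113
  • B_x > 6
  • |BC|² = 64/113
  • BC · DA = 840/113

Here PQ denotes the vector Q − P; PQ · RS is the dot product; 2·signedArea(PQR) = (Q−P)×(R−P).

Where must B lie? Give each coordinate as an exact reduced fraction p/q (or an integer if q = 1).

1. B_x = 735/113  [D, C, B are collinear ∩ AB ⟂ DC]
2. B_y = -275/113  [D, C, B are collinear ∩ AB ⟂ DC]
   → B = (735/113, -275/113)

B = (735/113, -275/113)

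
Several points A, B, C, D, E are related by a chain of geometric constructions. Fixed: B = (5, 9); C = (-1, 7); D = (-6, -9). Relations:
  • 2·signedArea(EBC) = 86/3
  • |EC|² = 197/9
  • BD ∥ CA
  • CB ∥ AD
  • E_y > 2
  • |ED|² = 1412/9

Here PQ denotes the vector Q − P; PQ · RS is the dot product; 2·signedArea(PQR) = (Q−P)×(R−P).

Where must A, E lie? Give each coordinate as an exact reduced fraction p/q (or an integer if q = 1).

1. A_x = -12  [CB ∥ AD ∩ BD ∥ CA]
2. A_y = -11  [CB ∥ AD ∩ BD ∥ CA]
   → A = (-12, -11)
3. E_x = -2/3  [line 2·x + -6·y + 46/3 = 0 ∩ |ED|² = 1412/9]
4. E_y = 7/3  [line 2·x + -6·y + 46/3 = 0 ∩ |ED|² = 1412/9]
   → E = (-2/3, 7/3)

A = (-12, -11)
E = (-2/3, 7/3)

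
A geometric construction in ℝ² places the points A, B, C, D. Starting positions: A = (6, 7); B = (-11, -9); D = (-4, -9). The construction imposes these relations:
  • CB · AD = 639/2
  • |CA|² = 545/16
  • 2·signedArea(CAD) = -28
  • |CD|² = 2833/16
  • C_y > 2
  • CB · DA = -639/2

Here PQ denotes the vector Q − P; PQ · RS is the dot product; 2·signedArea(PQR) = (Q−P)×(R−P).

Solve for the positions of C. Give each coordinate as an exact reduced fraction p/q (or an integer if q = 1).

C = (7/4, 3)

1. C_x = 7/4  [CB · AD = 639/2 ∩ 2·signedArea(CAD) = -28]
2. C_y = 3  [CB · AD = 639/2 ∩ 2·signedArea(CAD) = -28]
   → C = (7/4, 3)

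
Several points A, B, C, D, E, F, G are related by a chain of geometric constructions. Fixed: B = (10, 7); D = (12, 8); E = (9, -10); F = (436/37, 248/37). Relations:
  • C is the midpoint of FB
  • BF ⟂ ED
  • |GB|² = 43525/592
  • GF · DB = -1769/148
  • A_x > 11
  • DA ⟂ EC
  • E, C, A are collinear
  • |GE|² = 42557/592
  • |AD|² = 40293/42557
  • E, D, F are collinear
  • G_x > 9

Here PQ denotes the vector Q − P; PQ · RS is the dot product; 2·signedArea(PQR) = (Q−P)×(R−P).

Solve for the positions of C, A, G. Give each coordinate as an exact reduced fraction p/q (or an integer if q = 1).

1. C_x = 403/37  [C is the midpoint of FB]
2. C_y = 507/74  [C is the midpoint of FB]
   → C = (403/37, 507/74)
3. A_x = 469533/42557  [E, C, A are collinear ∩ DA ⟂ EC]
4. A_y = 345076/42557  [E, C, A are collinear ∩ DA ⟂ EC]
   → A = (469533/42557, 345076/42557)
5. G_x = 368/37  [line 2·x + 1·y + -2711/148 = 0 ∩ |GB|² = 43525/592]
6. G_y = -233/148  [line 2·x + 1·y + -2711/148 = 0 ∩ |GB|² = 43525/592]
   → G = (368/37, -233/148)

A = (469533/42557, 345076/42557)
C = (403/37, 507/74)
G = (368/37, -233/148)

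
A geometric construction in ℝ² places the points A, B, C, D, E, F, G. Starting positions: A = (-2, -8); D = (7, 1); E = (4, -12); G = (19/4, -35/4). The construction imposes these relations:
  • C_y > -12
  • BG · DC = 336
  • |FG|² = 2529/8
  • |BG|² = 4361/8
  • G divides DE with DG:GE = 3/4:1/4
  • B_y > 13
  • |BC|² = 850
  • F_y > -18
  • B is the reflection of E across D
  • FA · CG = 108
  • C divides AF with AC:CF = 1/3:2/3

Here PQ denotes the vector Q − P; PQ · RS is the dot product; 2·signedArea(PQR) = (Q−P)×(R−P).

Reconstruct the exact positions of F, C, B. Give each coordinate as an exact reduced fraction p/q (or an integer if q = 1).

B = (10, 14)
C = (-5, -11)
F = (-11, -17)

1. B_x = 10  [B is the reflection of E across D]
2. B_y = 14  [B is the reflection of E across D]
   → B = (10, 14)
3. C_x = -5  [line -21/4·x + -91/4·y + -553/2 = 0 ∩ |BC|² = 850]
4. C_y = -11  [line -21/4·x + -91/4·y + -553/2 = 0 ∩ |BC|² = 850]
   → C = (-5, -11)
5. F_x = -11  [FA · CG = 108 ∩ C divides AF with AC:CF = 1/3:2/3]
6. F_y = -17  [FA · CG = 108 ∩ C divides AF with AC:CF = 1/3:2/3]
   → F = (-11, -17)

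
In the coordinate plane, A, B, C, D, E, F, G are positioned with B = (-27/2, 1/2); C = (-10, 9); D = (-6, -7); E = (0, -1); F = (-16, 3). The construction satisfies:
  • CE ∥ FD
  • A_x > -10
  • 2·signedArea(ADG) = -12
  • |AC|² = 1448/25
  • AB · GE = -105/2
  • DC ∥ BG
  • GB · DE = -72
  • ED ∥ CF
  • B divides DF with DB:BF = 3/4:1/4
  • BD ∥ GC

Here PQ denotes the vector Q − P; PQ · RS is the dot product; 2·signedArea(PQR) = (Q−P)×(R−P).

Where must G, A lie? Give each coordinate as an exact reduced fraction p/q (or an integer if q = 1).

A = (-48/5, 7/5)
G = (-35/2, 33/2)

1. G_x = -35/2  [BD ∥ GC ∩ DC ∥ BG]
2. G_y = 33/2  [BD ∥ GC ∩ DC ∥ BG]
   → G = (-35/2, 33/2)
3. A_x = -48/5  [2·signedArea(ADG) = -12 ∩ AB · GE = -105/2]
4. A_y = 7/5  [2·signedArea(ADG) = -12 ∩ AB · GE = -105/2]
   → A = (-48/5, 7/5)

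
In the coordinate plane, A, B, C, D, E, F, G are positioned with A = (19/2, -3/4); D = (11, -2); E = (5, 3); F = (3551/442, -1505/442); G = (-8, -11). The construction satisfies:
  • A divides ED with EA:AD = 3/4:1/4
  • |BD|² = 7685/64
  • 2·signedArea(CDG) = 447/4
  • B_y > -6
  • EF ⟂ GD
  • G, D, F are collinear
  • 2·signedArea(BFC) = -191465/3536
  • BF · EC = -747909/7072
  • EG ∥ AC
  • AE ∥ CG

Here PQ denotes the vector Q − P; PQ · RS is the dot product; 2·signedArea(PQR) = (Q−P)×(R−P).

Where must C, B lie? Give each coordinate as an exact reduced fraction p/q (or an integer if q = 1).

B = (3/4, -47/8)
C = (-7/2, -59/4)

1. C_x = -7/2  [AE ∥ CG ∩ EG ∥ AC]
2. C_y = -59/4  [AE ∥ CG ∩ EG ∥ AC]
   → C = (-7/2, -59/4)
3. B_x = 3/4  [BF · EC = -747909/7072 ∩ 2·signedArea(BFC) = -191465/3536]
4. B_y = -47/8  [BF · EC = -747909/7072 ∩ 2·signedArea(BFC) = -191465/3536]
   → B = (3/4, -47/8)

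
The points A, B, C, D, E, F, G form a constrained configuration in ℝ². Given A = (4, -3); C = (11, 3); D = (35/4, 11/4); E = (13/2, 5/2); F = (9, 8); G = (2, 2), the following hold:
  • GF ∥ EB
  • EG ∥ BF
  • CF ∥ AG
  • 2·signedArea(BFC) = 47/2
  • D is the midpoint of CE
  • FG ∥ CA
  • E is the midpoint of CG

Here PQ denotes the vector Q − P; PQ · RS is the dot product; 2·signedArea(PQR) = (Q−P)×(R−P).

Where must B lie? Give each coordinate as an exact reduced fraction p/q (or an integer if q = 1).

B = (27/2, 17/2)

1. B_x = 27/2  [EG ∥ BF ∩ GF ∥ EB]
2. B_y = 17/2  [EG ∥ BF ∩ GF ∥ EB]
   → B = (27/2, 17/2)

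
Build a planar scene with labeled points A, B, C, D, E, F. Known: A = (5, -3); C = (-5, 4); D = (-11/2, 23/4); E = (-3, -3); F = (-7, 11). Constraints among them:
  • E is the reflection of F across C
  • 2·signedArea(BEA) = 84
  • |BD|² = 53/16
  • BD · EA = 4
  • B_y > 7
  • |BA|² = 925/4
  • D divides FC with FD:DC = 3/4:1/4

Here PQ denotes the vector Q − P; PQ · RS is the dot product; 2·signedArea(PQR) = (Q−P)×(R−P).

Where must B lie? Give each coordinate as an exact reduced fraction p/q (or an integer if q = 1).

1. B_x = -6  [2·signedArea(BEA) = 84 ∩ BD · EA = 4]
2. B_y = 15/2  [2·signedArea(BEA) = 84 ∩ BD · EA = 4]
   → B = (-6, 15/2)

B = (-6, 15/2)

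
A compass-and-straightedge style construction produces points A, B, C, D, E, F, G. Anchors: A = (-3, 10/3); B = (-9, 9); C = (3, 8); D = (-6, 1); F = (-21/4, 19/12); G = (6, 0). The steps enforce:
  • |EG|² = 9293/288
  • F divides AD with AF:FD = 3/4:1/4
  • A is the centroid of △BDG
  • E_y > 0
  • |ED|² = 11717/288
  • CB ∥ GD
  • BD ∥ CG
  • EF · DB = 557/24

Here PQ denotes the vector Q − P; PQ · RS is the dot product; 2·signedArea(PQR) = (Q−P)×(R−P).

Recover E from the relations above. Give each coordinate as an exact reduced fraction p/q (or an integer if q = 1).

1. E_x = 3/8  [line 3·x + -8·y + 125/24 = 0 ∩ |ED|² = 11717/288]
2. E_y = 19/24  [line 3·x + -8·y + 125/24 = 0 ∩ |ED|² = 11717/288]
   → E = (3/8, 19/24)

E = (3/8, 19/24)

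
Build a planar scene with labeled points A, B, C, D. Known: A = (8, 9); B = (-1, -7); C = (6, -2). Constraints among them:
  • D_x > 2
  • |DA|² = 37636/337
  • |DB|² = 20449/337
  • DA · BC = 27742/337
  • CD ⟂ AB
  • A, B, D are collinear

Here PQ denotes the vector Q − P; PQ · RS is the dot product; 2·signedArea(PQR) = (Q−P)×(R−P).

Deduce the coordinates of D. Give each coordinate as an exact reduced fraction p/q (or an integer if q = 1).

D = (950/337, -71/337)

1. D_x = 950/337  [A, B, D are collinear ∩ CD ⟂ AB]
2. D_y = -71/337  [A, B, D are collinear ∩ CD ⟂ AB]
   → D = (950/337, -71/337)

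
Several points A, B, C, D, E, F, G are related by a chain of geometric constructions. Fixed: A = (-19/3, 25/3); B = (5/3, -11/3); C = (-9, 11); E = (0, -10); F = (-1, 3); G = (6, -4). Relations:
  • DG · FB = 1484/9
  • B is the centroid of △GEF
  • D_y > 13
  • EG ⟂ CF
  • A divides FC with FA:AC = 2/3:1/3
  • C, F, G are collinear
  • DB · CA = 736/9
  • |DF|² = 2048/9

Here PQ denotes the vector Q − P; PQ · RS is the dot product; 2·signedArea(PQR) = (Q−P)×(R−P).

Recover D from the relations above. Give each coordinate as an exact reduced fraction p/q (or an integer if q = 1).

1. D_x = -35/3  [DG · FB = 1484/9 ∩ DB · CA = 736/9]
2. D_y = 41/3  [DG · FB = 1484/9 ∩ DB · CA = 736/9]
   → D = (-35/3, 41/3)

D = (-35/3, 41/3)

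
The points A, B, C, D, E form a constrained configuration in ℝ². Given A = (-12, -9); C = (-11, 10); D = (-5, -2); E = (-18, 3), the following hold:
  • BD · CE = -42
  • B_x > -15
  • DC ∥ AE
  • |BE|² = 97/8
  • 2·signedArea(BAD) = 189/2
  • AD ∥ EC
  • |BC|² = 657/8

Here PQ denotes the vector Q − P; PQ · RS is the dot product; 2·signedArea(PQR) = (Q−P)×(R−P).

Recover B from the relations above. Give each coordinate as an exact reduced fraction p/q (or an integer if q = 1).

1. B_x = -59/4  [2·signedArea(BAD) = 189/2 ∩ BD · CE = -42]
2. B_y = 7/4  [2·signedArea(BAD) = 189/2 ∩ BD · CE = -42]
   → B = (-59/4, 7/4)

B = (-59/4, 7/4)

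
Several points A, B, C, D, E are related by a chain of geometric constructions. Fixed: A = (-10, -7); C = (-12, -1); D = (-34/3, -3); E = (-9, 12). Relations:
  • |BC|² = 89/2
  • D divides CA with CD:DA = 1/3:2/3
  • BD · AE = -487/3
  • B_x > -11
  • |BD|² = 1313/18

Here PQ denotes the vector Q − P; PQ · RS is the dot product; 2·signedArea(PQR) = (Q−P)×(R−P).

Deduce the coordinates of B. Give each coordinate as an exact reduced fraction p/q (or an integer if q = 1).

1. B_x = -21/2  [line -1·x + -19·y + 94 = 0 ∩ |BD|² = 1313/18]
2. B_y = 11/2  [line -1·x + -19·y + 94 = 0 ∩ |BD|² = 1313/18]
   → B = (-21/2, 11/2)

B = (-21/2, 11/2)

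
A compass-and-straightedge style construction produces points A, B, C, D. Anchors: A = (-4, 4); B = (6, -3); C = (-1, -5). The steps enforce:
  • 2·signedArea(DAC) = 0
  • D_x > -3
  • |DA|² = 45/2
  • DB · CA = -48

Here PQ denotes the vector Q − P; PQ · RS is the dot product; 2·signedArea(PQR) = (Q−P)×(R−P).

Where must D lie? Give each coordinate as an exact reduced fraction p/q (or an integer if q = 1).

1. D_x = -5/2  [2·signedArea(DAC) = 0 ∩ DB · CA = -48]
2. D_y = -1/2  [2·signedArea(DAC) = 0 ∩ DB · CA = -48]
   → D = (-5/2, -1/2)

D = (-5/2, -1/2)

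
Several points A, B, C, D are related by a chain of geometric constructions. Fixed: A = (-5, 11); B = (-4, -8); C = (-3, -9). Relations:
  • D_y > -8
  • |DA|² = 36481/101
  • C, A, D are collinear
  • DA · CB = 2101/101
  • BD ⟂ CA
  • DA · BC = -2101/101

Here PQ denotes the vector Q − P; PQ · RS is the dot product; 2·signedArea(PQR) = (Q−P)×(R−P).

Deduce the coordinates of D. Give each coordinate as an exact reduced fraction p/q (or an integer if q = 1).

1. D_x = -314/101  [C, A, D are collinear ∩ BD ⟂ CA]
2. D_y = -799/101  [C, A, D are collinear ∩ BD ⟂ CA]
   → D = (-314/101, -799/101)

D = (-314/101, -799/101)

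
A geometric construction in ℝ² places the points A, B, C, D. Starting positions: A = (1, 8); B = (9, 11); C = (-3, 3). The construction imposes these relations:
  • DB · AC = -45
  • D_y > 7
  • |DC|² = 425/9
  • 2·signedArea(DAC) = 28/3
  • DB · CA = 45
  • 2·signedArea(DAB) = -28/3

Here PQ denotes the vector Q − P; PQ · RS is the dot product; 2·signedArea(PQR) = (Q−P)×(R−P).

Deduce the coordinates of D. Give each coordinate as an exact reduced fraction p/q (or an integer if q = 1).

1. D_x = 7/3  [2·signedArea(DAB) = -28/3 ∩ DB · AC = -45]
2. D_y = 22/3  [2·signedArea(DAB) = -28/3 ∩ DB · AC = -45]
   → D = (7/3, 22/3)

D = (7/3, 22/3)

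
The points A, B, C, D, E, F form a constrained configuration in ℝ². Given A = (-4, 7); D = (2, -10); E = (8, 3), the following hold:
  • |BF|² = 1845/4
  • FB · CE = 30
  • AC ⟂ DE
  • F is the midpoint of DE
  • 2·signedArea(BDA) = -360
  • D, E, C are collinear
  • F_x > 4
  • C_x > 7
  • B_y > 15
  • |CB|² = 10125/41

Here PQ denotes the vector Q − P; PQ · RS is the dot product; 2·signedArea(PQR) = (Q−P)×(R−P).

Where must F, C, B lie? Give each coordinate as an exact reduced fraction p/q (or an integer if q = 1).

1. F_x = 5  [F is the midpoint of DE]
2. F_y = -7/2  [F is the midpoint of DE]
   → F = (5, -7/2)
3. C_x = 304/41  [D, E, C are collinear ∩ AC ⟂ DE]
4. C_y = 71/41  [D, E, C are collinear ∩ AC ⟂ DE]
   → C = (304/41, 71/41)
5. B_x = 14  [2·signedArea(BDA) = -360 ∩ FB · CE = 30]
6. B_y = 16  [2·signedArea(BDA) = -360 ∩ FB · CE = 30]
   → B = (14, 16)

B = (14, 16)
C = (304/41, 71/41)
F = (5, -7/2)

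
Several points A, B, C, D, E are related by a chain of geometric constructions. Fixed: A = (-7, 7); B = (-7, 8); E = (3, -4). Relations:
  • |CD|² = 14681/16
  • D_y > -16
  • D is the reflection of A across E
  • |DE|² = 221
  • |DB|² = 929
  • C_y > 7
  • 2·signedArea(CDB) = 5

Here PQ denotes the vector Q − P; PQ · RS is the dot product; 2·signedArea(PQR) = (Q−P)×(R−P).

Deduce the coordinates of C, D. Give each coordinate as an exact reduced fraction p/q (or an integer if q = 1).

1. D_x = 13  [D is the reflection of A across E]
2. D_y = -15  [D is the reflection of A across E]
   → D = (13, -15)
3. C_x = -7  [line -23·x + -20·y + -6 = 0 ∩ |CD|² = 14681/16]
4. C_y = 31/4  [line -23·x + -20·y + -6 = 0 ∩ |CD|² = 14681/16]
   → C = (-7, 31/4)

C = (-7, 31/4)
D = (13, -15)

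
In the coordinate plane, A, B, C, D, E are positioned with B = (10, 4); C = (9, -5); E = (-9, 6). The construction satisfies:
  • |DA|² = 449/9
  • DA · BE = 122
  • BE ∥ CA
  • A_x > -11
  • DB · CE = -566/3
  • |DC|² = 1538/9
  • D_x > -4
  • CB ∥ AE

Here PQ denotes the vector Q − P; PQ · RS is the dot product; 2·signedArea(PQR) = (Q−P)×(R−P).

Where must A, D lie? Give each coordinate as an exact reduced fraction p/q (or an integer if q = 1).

A = (-10, -3)
D = (-10/3, -2/3)

1. A_x = -10  [CB ∥ AE ∩ BE ∥ CA]
2. A_y = -3  [CB ∥ AE ∩ BE ∥ CA]
   → A = (-10, -3)
3. D_x = -10/3  [DB · CE = -566/3 ∩ DA · BE = 122]
4. D_y = -2/3  [DB · CE = -566/3 ∩ DA · BE = 122]
   → D = (-10/3, -2/3)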